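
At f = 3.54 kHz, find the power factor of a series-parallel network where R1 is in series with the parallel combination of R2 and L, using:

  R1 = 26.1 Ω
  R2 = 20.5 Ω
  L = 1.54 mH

Step 1 — Angular frequency: ω = 2π·f = 2π·3540 = 2.224e+04 rad/s.
Step 2 — Component impedances:
  R1: Z = R = 26.1 Ω
  R2: Z = R = 20.5 Ω
  L: Z = jωL = j·2.224e+04·0.00154 = 0 + j34.25 Ω
Step 3 — Parallel branch: R2 || L = 1/(1/R2 + 1/L) = 15.09 + j9.033 Ω.
Step 4 — Series with R1: Z_total = R1 + (R2 || L) = 41.19 + j9.033 Ω = 42.17∠12.4° Ω.
Step 5 — Power factor: PF = cos(φ) = Re(Z)/|Z| = 41.19/42.17 = 0.9768.
Step 6 — Type: Im(Z) = 9.033 ⇒ lagging (phase φ = 12.4°).

PF = 0.9768 (lagging, φ = 12.4°)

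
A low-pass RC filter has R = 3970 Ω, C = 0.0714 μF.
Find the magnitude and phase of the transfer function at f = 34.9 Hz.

Step 1 — Angular frequency: ω = 2π·34.9 = 219.3 rad/s.
Step 2 — Transfer function: H(jω) = 1/(1 + jωRC).
Step 3 — Denominator: 1 + jωRC = 1 + j·219.3·3970·7.14e-08 = 1 + j0.06216.
Step 4 — H = 0.9962 - j0.06192.
Step 5 — Magnitude: |H| = 0.9981 (-0.0 dB); phase: φ = -3.6°.

|H| = 0.9981 (-0.0 dB), φ = -3.6°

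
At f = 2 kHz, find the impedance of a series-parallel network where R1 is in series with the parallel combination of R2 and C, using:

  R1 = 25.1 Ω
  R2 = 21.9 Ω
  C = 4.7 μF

Step 1 — Angular frequency: ω = 2π·f = 2π·2000 = 1.257e+04 rad/s.
Step 2 — Component impedances:
  R1: Z = R = 25.1 Ω
  R2: Z = R = 21.9 Ω
  C: Z = 1/(jωC) = -j/(ω·C) = 0 - j16.93 Ω
Step 3 — Parallel branch: R2 || C = 1/(1/R2 + 1/C) = 8.193 - j10.6 Ω.
Step 4 — Series with R1: Z_total = R1 + (R2 || C) = 33.29 - j10.6 Ω = 34.94∠-17.7° Ω.

Z = 33.29 - j10.6 Ω = 34.94∠-17.7° Ω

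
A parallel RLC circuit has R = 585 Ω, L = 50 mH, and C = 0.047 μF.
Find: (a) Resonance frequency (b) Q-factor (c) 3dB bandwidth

Step 1 — Resonance: ω₀ = 1/√(LC) = 1/√(0.05·4.7e-08) = 2.063e+04 rad/s.
Step 2 — f₀ = ω₀/(2π) = 3283 Hz.
Step 3 — Parallel Q: Q = R/(ω₀L) = 585/(2.063e+04·0.05) = 0.5672.
Step 4 — Bandwidth: Δω = ω₀/Q = 3.637e+04 rad/s; BW = Δω/(2π) = 5789 Hz.

(a) f₀ = 3283 Hz  (b) Q = 0.5672  (c) BW = 5789 Hz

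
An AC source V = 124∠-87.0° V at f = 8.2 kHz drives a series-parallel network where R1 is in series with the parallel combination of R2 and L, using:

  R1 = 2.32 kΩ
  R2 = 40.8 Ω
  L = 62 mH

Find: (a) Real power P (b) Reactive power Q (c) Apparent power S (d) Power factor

Step 1 — Angular frequency: ω = 2π·f = 2π·8200 = 5.152e+04 rad/s.
Step 2 — Component impedances:
  R1: Z = R = 2320 Ω
  R2: Z = R = 40.8 Ω
  L: Z = jωL = j·5.152e+04·0.062 = 0 + j3194 Ω
Step 3 — Parallel branch: R2 || L = 1/(1/R2 + 1/L) = 40.79 + j0.521 Ω.
Step 4 — Series with R1: Z_total = R1 + (R2 || L) = 2361 + j0.521 Ω = 2361∠0.0° Ω.
Step 5 — Source phasor: V = 124∠-87.0° V = 6.49 - j123.8 V.
Step 6 — Current: I = V / Z = 0.002737 - j0.05245 A = 0.05252∠-87.0° A.
Step 7 — Complex power: S = V·I* = 6.513 + j0.001437 VA.
Step 8 — Real power: P = Re(S) = 6.513 W.
Step 9 — Reactive power: Q = Im(S) = 0.001437 VAR.
Step 10 — Apparent power: |S| = 6.513 VA.
Step 11 — Power factor: PF = P/|S| = 1 (lagging).

(a) P = 6.513 W  (b) Q = 0.001437 VAR  (c) S = 6.513 VA  (d) PF = 1 (lagging)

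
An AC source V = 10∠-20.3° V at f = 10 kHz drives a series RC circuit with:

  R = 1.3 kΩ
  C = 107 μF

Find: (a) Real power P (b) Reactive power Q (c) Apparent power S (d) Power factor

Step 1 — Angular frequency: ω = 2π·f = 2π·1e+04 = 6.283e+04 rad/s.
Step 2 — Component impedances:
  R: Z = R = 1300 Ω
  C: Z = 1/(jωC) = -j/(ω·C) = 0 - j0.1487 Ω
Step 3 — Series combination: Z_total = R + C = 1300 - j0.1487 Ω = 1300∠-0.0° Ω.
Step 4 — Source phasor: V = 10∠-20.3° V = 9.379 - j3.469 V.
Step 5 — Current: I = V / Z = 0.007215 - j0.002668 A = 0.007692∠-20.3° A.
Step 6 — Complex power: S = V·I* = 0.07692 - j8.801e-06 VA.
Step 7 — Real power: P = Re(S) = 0.07692 W.
Step 8 — Reactive power: Q = Im(S) = -8.801e-06 VAR.
Step 9 — Apparent power: |S| = 0.07692 VA.
Step 10 — Power factor: PF = P/|S| = 1 (leading).

(a) P = 0.07692 W  (b) Q = -8.801e-06 VAR  (c) S = 0.07692 VA  (d) PF = 1 (leading)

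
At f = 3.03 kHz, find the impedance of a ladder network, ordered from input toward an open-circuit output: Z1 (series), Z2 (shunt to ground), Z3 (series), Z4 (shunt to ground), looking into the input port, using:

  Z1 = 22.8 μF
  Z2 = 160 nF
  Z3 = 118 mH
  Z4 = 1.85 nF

Step 1 — Angular frequency: ω = 2π·f = 2π·3030 = 1.904e+04 rad/s.
Step 2 — Component impedances:
  Z1: Z = 1/(jωC) = -j/(ω·C) = 0 - j2.304 Ω
  Z2: Z = 1/(jωC) = -j/(ω·C) = 0 - j328.3 Ω
  Z3: Z = jωL = j·1.904e+04·0.118 = 0 + j2246 Ω
  Z4: Z = 1/(jωC) = -j/(ω·C) = 0 - j2.839e+04 Ω
Step 3 — Ladder network (open output): work backward from the far end, alternating series and parallel combinations. Z_in = 0 - j326.5 Ω = 326.5∠-90.0° Ω.

Z = 0 - j326.5 Ω = 326.5∠-90.0° Ω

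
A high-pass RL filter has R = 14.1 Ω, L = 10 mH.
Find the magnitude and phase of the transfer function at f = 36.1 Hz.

Step 1 — Angular frequency: ω = 2π·36.1 = 226.8 rad/s.
Step 2 — Transfer function: H(jω) = jωL/(R + jωL).
Step 3 — Numerator jωL = j·2.268; denominator R + jωL = 14.1 + j2.268.
Step 4 — H = 0.02523 + j0.1568.
Step 5 — Magnitude: |H| = 0.1588 (-16.0 dB); phase: φ = 80.9°.

|H| = 0.1588 (-16.0 dB), φ = 80.9°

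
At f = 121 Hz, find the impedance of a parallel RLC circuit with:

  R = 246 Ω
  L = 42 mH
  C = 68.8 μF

Step 1 — Angular frequency: ω = 2π·f = 2π·121 = 760.3 rad/s.
Step 2 — Component impedances:
  R: Z = R = 246 Ω
  L: Z = jωL = j·760.3·0.042 = 0 + j31.93 Ω
  C: Z = 1/(jωC) = -j/(ω·C) = 0 - j19.12 Ω
Step 3 — Parallel combination: 1/Z_total = 1/R + 1/L + 1/C; Z_total = 8.894 - j45.92 Ω = 46.78∠-79.0° Ω.

Z = 8.894 - j45.92 Ω = 46.78∠-79.0° Ω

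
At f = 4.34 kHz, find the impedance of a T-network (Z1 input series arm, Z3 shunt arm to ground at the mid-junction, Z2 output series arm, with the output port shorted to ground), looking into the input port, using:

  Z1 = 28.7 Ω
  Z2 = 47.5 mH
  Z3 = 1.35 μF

Step 1 — Angular frequency: ω = 2π·f = 2π·4340 = 2.727e+04 rad/s.
Step 2 — Component impedances:
  Z1: Z = R = 28.7 Ω
  Z2: Z = jωL = j·2.727e+04·0.0475 = 0 + j1295 Ω
  Z3: Z = 1/(jωC) = -j/(ω·C) = 0 - j27.16 Ω
Step 3 — With the output port shorted to ground, the output series arm Z2 runs from the junction to ground; the shunt arm Z3 also runs from the junction to ground. They appear in parallel: Z3 || Z2 = 0 - j27.75 Ω.
Step 4 — Series with input arm Z1: Z_in = Z1 + (Z3 || Z2) = 28.7 - j27.75 Ω = 39.92∠-44.0° Ω.

Z = 28.7 - j27.75 Ω = 39.92∠-44.0° Ω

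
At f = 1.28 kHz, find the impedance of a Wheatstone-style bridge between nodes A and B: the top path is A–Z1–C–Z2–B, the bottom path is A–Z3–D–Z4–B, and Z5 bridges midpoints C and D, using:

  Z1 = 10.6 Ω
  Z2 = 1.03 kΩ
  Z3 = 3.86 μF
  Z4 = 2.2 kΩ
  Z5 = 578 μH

Step 1 — Angular frequency: ω = 2π·f = 2π·1280 = 8042 rad/s.
Step 2 — Component impedances:
  Z1: Z = R = 10.6 Ω
  Z2: Z = R = 1030 Ω
  Z3: Z = 1/(jωC) = -j/(ω·C) = 0 - j32.21 Ω
  Z4: Z = R = 2200 Ω
  Z5: Z = jωL = j·8042·0.000578 = 0 + j4.649 Ω
Step 3 — Bridge requires nodal analysis (the Z5 bridge couples midpoints C and D, so the two paths cannot be reduced to a simple series/parallel combination). Setting node B to ground and injecting 1 A at node A, the 3-node admittance system at A, C, D solves to V_A = Z_AB = 711.8 - j3.392 Ω = 711.8∠-0.3° Ω.

Z = 711.8 - j3.392 Ω = 711.8∠-0.3° Ω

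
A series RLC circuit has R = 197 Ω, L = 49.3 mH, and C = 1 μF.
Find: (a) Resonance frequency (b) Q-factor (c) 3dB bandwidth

Step 1 — Resonance: ω₀ = 1/√(LC) = 1/√(0.0493·1e-06) = 4504 rad/s.
Step 2 — f₀ = ω₀/(2π) = 716.8 Hz.
Step 3 — Series Q: Q = ω₀L/R = 4504·0.0493/197 = 1.127.
Step 4 — Bandwidth: Δω = ω₀/Q = 3996 rad/s; BW = Δω/(2π) = 636 Hz.

(a) f₀ = 716.8 Hz  (b) Q = 1.127  (c) BW = 636 Hz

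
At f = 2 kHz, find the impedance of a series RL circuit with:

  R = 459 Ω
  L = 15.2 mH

Step 1 — Angular frequency: ω = 2π·f = 2π·2000 = 1.257e+04 rad/s.
Step 2 — Component impedances:
  R: Z = R = 459 Ω
  L: Z = jωL = j·1.257e+04·0.0152 = 0 + j191 Ω
Step 3 — Series combination: Z_total = R + L = 459 + j191 Ω = 497.2∠22.6° Ω.

Z = 459 + j191 Ω = 497.2∠22.6° Ω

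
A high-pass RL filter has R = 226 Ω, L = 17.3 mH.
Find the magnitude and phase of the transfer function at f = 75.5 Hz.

Step 1 — Angular frequency: ω = 2π·75.5 = 474.4 rad/s.
Step 2 — Transfer function: H(jω) = jωL/(R + jωL).
Step 3 — Numerator jωL = j·8.207; denominator R + jωL = 226 + j8.207.
Step 4 — H = 0.001317 + j0.03627.
Step 5 — Magnitude: |H| = 0.03629 (-28.8 dB); phase: φ = 87.9°.

|H| = 0.03629 (-28.8 dB), φ = 87.9°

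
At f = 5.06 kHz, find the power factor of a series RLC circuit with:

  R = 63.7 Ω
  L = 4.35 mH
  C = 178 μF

Step 1 — Angular frequency: ω = 2π·f = 2π·5060 = 3.179e+04 rad/s.
Step 2 — Component impedances:
  R: Z = R = 63.7 Ω
  L: Z = jωL = j·3.179e+04·0.00435 = 0 + j138.3 Ω
  C: Z = 1/(jωC) = -j/(ω·C) = 0 - j0.1767 Ω
Step 3 — Series combination: Z_total = R + L + C = 63.7 + j138.1 Ω = 152.1∠65.2° Ω.
Step 4 — Power factor: PF = cos(φ) = Re(Z)/|Z| = 63.7/152.1 = 0.4188.
Step 5 — Type: Im(Z) = 138.1 ⇒ lagging (phase φ = 65.2°).

PF = 0.4188 (lagging, φ = 65.2°)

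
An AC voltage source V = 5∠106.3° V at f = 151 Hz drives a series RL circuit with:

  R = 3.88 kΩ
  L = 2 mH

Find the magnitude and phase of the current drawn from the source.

Step 1 — Angular frequency: ω = 2π·f = 2π·151 = 948.8 rad/s.
Step 2 — Component impedances:
  R: Z = R = 3880 Ω
  L: Z = jωL = j·948.8·0.002 = 0 + j1.898 Ω
Step 3 — Series combination: Z_total = R + L = 3880 + j1.898 Ω = 3880∠0.0° Ω.
Step 4 — Source phasor: V = 5∠106.3° V = -1.403 + j4.799 V.
Step 5 — Ohm's law: I = V / Z_total = (-1.403 + j4.799) / (3880 + j1.898) = -0.0003611 + j0.001237 A.
Step 6 — Convert to polar: |I| = 0.001289 A, ∠I = 106.3°.

I = 0.001289∠106.3° A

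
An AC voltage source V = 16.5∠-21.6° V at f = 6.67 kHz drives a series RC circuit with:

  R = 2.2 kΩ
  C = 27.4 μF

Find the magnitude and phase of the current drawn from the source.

Step 1 — Angular frequency: ω = 2π·f = 2π·6670 = 4.191e+04 rad/s.
Step 2 — Component impedances:
  R: Z = R = 2200 Ω
  C: Z = 1/(jωC) = -j/(ω·C) = 0 - j0.8709 Ω
Step 3 — Series combination: Z_total = R + C = 2200 - j0.8709 Ω = 2200∠-0.0° Ω.
Step 4 — Source phasor: V = 16.5∠-21.6° V = 15.34 - j6.074 V.
Step 5 — Ohm's law: I = V / Z_total = (15.34 - j6.074) / (2200 - j0.8709) = 0.006974 - j0.002758 A.
Step 6 — Convert to polar: |I| = 0.0075 A, ∠I = -21.6°.

I = 0.0075∠-21.6° A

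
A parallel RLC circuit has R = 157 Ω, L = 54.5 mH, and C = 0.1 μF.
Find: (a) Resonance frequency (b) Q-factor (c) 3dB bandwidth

Step 1 — Resonance: ω₀ = 1/√(LC) = 1/√(0.0545·1e-07) = 1.355e+04 rad/s.
Step 2 — f₀ = ω₀/(2π) = 2156 Hz.
Step 3 — Parallel Q: Q = R/(ω₀L) = 157/(1.355e+04·0.0545) = 0.2127.
Step 4 — Bandwidth: Δω = ω₀/Q = 6.369e+04 rad/s; BW = Δω/(2π) = 1.014e+04 Hz.

(a) f₀ = 2156 Hz  (b) Q = 0.2127  (c) BW = 1.014e+04 Hz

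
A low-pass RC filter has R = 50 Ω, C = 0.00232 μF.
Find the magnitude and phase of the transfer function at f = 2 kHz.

Step 1 — Angular frequency: ω = 2π·2000 = 1.257e+04 rad/s.
Step 2 — Transfer function: H(jω) = 1/(1 + jωRC).
Step 3 — Denominator: 1 + jωRC = 1 + j·1.257e+04·50·2.32e-09 = 1 + j0.001458.
Step 4 — H = 1 - j0.001458.
Step 5 — Magnitude: |H| = 1 (-0.0 dB); phase: φ = -0.1°.

|H| = 1 (-0.0 dB), φ = -0.1°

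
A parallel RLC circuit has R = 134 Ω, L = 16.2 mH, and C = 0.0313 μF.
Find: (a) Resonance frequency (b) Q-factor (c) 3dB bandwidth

Step 1 — Resonance: ω₀ = 1/√(LC) = 1/√(0.0162·3.13e-08) = 4.441e+04 rad/s.
Step 2 — f₀ = ω₀/(2π) = 7068 Hz.
Step 3 — Parallel Q: Q = R/(ω₀L) = 134/(4.441e+04·0.0162) = 0.1863.
Step 4 — Bandwidth: Δω = ω₀/Q = 2.384e+05 rad/s; BW = Δω/(2π) = 3.795e+04 Hz.

(a) f₀ = 7068 Hz  (b) Q = 0.1863  (c) BW = 3.795e+04 Hz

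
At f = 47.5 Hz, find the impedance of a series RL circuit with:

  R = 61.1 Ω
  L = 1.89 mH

Step 1 — Angular frequency: ω = 2π·f = 2π·47.5 = 298.5 rad/s.
Step 2 — Component impedances:
  R: Z = R = 61.1 Ω
  L: Z = jωL = j·298.5·0.00189 = 0 + j0.5641 Ω
Step 3 — Series combination: Z_total = R + L = 61.1 + j0.5641 Ω = 61.1∠0.5° Ω.

Z = 61.1 + j0.5641 Ω = 61.1∠0.5° Ω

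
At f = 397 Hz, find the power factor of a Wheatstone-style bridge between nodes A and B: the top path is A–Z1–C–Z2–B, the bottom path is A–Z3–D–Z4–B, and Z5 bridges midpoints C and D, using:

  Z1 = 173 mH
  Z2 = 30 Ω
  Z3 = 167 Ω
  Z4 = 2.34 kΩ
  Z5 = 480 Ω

Step 1 — Angular frequency: ω = 2π·f = 2π·397 = 2494 rad/s.
Step 2 — Component impedances:
  Z1: Z = jωL = j·2494·0.173 = 0 + j431.5 Ω
  Z2: Z = R = 30 Ω
  Z3: Z = R = 167 Ω
  Z4: Z = R = 2340 Ω
  Z5: Z = R = 480 Ω
Step 3 — Bridge requires nodal analysis (the Z5 bridge couples midpoints C and D, so the two paths cannot be reduced to a simple series/parallel combination). Setting node B to ground and injecting 1 A at node A, the 3-node admittance system at A, C, D solves to V_A = Z_AB = 234 + j268.1 Ω = 355.9∠48.9° Ω.
Step 4 — Power factor: PF = cos(φ) = Re(Z)/|Z| = 233.9934/355.8556 = 0.6576.
Step 5 — Type: Im(Z) = 268.1 ⇒ lagging (phase φ = 48.9°).

PF = 0.6576 (lagging, φ = 48.9°)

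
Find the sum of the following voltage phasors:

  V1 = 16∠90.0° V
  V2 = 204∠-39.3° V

Step 1 — Convert each phasor to rectangular form:
  V1 = 16·(cos(90.0°) + j·sin(90.0°)) = 0 + j16 V
  V2 = 204·(cos(-39.3°) + j·sin(-39.3°)) = 157.9 - j129.2 V
Step 2 — Sum components: V_total = 157.9 - j113.2 V.
Step 3 — Convert to polar: |V_total| = 194.3 V, ∠V_total = -35.6°.

V_total = 194.3∠-35.6° V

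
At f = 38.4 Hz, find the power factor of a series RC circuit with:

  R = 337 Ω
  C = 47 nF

Step 1 — Angular frequency: ω = 2π·f = 2π·38.4 = 241.3 rad/s.
Step 2 — Component impedances:
  R: Z = R = 337 Ω
  C: Z = 1/(jωC) = -j/(ω·C) = 0 - j8.818e+04 Ω
Step 3 — Series combination: Z_total = R + C = 337 - j8.818e+04 Ω = 8.818e+04∠-89.8° Ω.
Step 4 — Power factor: PF = cos(φ) = Re(Z)/|Z| = 337/8.818e+04 = 0.003822.
Step 5 — Type: Im(Z) = -8.818e+04 ⇒ leading (phase φ = -89.8°).

PF = 0.003822 (leading, φ = -89.8°)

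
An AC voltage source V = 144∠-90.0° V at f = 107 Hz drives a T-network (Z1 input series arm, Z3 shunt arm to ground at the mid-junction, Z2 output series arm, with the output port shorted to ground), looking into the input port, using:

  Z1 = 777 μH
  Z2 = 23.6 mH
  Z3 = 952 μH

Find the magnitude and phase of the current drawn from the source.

Step 1 — Angular frequency: ω = 2π·f = 2π·107 = 672.3 rad/s.
Step 2 — Component impedances:
  Z1: Z = jωL = j·672.3·0.000777 = 0 + j0.5224 Ω
  Z2: Z = jωL = j·672.3·0.0236 = 0 + j15.87 Ω
  Z3: Z = jωL = j·672.3·0.000952 = 0 + j0.64 Ω
Step 3 — With the output port shorted to ground, the output series arm Z2 runs from the junction to ground; the shunt arm Z3 also runs from the junction to ground. They appear in parallel: Z3 || Z2 = 0 + j0.6152 Ω.
Step 4 — Series with input arm Z1: Z_in = Z1 + (Z3 || Z2) = 0 + j1.138 Ω = 1.138∠90.0° Ω.
Step 5 — Source phasor: V = 144∠-90.0° V = 0 - j144 V.
Step 6 — Ohm's law: I = V / Z_total = (0 - j144) / (0 + j1.138) = -126.6 A.
Step 7 — Convert to polar: |I| = 126.6 A, ∠I = -180.0°.

I = 126.6∠-180.0° A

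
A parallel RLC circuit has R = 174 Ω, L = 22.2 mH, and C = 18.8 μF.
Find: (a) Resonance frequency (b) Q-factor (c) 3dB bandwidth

Step 1 — Resonance: ω₀ = 1/√(LC) = 1/√(0.0222·1.88e-05) = 1548 rad/s.
Step 2 — f₀ = ω₀/(2π) = 246.4 Hz.
Step 3 — Parallel Q: Q = R/(ω₀L) = 174/(1548·0.0222) = 5.064.
Step 4 — Bandwidth: Δω = ω₀/Q = 305.7 rad/s; BW = Δω/(2π) = 48.65 Hz.

(a) f₀ = 246.4 Hz  (b) Q = 5.064  (c) BW = 48.65 Hz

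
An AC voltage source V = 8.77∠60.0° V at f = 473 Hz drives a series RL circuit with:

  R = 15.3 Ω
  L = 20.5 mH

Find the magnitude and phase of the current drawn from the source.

Step 1 — Angular frequency: ω = 2π·f = 2π·473 = 2972 rad/s.
Step 2 — Component impedances:
  R: Z = R = 15.3 Ω
  L: Z = jωL = j·2972·0.0205 = 0 + j60.92 Ω
Step 3 — Series combination: Z_total = R + L = 15.3 + j60.92 Ω = 62.82∠75.9° Ω.
Step 4 — Source phasor: V = 8.77∠60.0° V = 4.385 + j7.595 V.
Step 5 — Ohm's law: I = V / Z_total = (4.385 + j7.595) / (15.3 + j60.92) = 0.1343 - j0.03825 A.
Step 6 — Convert to polar: |I| = 0.1396 A, ∠I = -15.9°.

I = 0.1396∠-15.9° A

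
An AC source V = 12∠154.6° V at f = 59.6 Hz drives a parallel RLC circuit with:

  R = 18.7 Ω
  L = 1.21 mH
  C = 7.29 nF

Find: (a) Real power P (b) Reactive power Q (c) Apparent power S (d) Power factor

Step 1 — Angular frequency: ω = 2π·f = 2π·59.6 = 374.5 rad/s.
Step 2 — Component impedances:
  R: Z = R = 18.7 Ω
  L: Z = jωL = j·374.5·0.00121 = 0 + j0.4531 Ω
  C: Z = 1/(jωC) = -j/(ω·C) = 0 - j3.663e+05 Ω
Step 3 — Parallel combination: 1/Z_total = 1/R + 1/L + 1/C; Z_total = 0.01097 + j0.4529 Ω = 0.453∠88.6° Ω.
Step 4 — Source phasor: V = 12∠154.6° V = -10.84 + j5.147 V.
Step 5 — Current: I = V / Z = 10.78 + j24.2 A = 26.49∠66.0° A.
Step 6 — Complex power: S = V·I* = 7.701 + j317.8 VA.
Step 7 — Real power: P = Re(S) = 7.701 W.
Step 8 — Reactive power: Q = Im(S) = 317.8 VAR.
Step 9 — Apparent power: |S| = 317.9 VA.
Step 10 — Power factor: PF = P/|S| = 0.02422 (lagging).

(a) P = 7.701 W  (b) Q = 317.8 VAR  (c) S = 317.9 VA  (d) PF = 0.02422 (lagging)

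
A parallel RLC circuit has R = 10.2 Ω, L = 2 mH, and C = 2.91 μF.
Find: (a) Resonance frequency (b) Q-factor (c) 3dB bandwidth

Step 1 — Resonance: ω₀ = 1/√(LC) = 1/√(0.002·2.91e-06) = 1.311e+04 rad/s.
Step 2 — f₀ = ω₀/(2π) = 2086 Hz.
Step 3 — Parallel Q: Q = R/(ω₀L) = 10.2/(1.311e+04·0.002) = 0.3891.
Step 4 — Bandwidth: Δω = ω₀/Q = 3.369e+04 rad/s; BW = Δω/(2π) = 5362 Hz.

(a) f₀ = 2086 Hz  (b) Q = 0.3891  (c) BW = 5362 Hz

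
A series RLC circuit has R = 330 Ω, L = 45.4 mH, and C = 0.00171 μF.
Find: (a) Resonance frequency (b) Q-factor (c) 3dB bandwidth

Step 1 — Resonance: ω₀ = 1/√(LC) = 1/√(0.0454·1.71e-09) = 1.135e+05 rad/s.
Step 2 — f₀ = ω₀/(2π) = 1.806e+04 Hz.
Step 3 — Series Q: Q = ω₀L/R = 1.135e+05·0.0454/330 = 15.61.
Step 4 — Bandwidth: Δω = ω₀/Q = 7269 rad/s; BW = Δω/(2π) = 1157 Hz.

(a) f₀ = 1.806e+04 Hz  (b) Q = 15.61  (c) BW = 1157 Hz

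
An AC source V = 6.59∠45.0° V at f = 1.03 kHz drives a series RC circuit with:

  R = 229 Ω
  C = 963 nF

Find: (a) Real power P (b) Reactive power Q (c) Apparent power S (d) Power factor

Step 1 — Angular frequency: ω = 2π·f = 2π·1030 = 6472 rad/s.
Step 2 — Component impedances:
  R: Z = R = 229 Ω
  C: Z = 1/(jωC) = -j/(ω·C) = 0 - j160.5 Ω
Step 3 — Series combination: Z_total = R + C = 229 - j160.5 Ω = 279.6∠-35.0° Ω.
Step 4 — Source phasor: V = 6.59∠45.0° V = 4.66 + j4.66 V.
Step 5 — Current: I = V / Z = 0.004085 + j0.02321 A = 0.02357∠80.0° A.
Step 6 — Complex power: S = V·I* = 0.1272 - j0.08912 VA.
Step 7 — Real power: P = Re(S) = 0.1272 W.
Step 8 — Reactive power: Q = Im(S) = -0.08912 VAR.
Step 9 — Apparent power: |S| = 0.1553 VA.
Step 10 — Power factor: PF = P/|S| = 0.819 (leading).

(a) P = 0.1272 W  (b) Q = -0.08912 VAR  (c) S = 0.1553 VA  (d) PF = 0.819 (leading)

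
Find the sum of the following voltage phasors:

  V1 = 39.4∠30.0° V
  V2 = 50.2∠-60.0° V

Step 1 — Convert each phasor to rectangular form:
  V1 = 39.4·(cos(30.0°) + j·sin(30.0°)) = 34.12 + j19.7 V
  V2 = 50.2·(cos(-60.0°) + j·sin(-60.0°)) = 25.1 - j43.47 V
Step 2 — Sum components: V_total = 59.22 - j23.77 V.
Step 3 — Convert to polar: |V_total| = 63.82 V, ∠V_total = -21.9°.

V_total = 63.82∠-21.9° V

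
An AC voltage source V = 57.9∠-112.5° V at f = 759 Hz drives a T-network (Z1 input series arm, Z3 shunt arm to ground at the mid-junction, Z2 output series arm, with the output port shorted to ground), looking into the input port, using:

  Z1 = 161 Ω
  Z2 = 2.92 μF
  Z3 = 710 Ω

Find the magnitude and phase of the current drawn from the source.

Step 1 — Angular frequency: ω = 2π·f = 2π·759 = 4769 rad/s.
Step 2 — Component impedances:
  Z1: Z = R = 161 Ω
  Z2: Z = 1/(jωC) = -j/(ω·C) = 0 - j71.81 Ω
  Z3: Z = R = 710 Ω
Step 3 — With the output port shorted to ground, the output series arm Z2 runs from the junction to ground; the shunt arm Z3 also runs from the junction to ground. They appear in parallel: Z3 || Z2 = 7.19 - j71.08 Ω.
Step 4 — Series with input arm Z1: Z_in = Z1 + (Z3 || Z2) = 168.2 - j71.08 Ω = 182.6∠-22.9° Ω.
Step 5 — Source phasor: V = 57.9∠-112.5° V = -22.16 - j53.49 V.
Step 6 — Ohm's law: I = V / Z_total = (-22.16 - j53.49) / (168.2 - j71.08) = 0.002275 - j0.3171 A.
Step 7 — Convert to polar: |I| = 0.3171 A, ∠I = -89.6°.

I = 0.3171∠-89.6° A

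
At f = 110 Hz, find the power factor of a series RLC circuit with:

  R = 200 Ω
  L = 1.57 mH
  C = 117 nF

Step 1 — Angular frequency: ω = 2π·f = 2π·110 = 691.2 rad/s.
Step 2 — Component impedances:
  R: Z = R = 200 Ω
  L: Z = jωL = j·691.2·0.00157 = 0 + j1.085 Ω
  C: Z = 1/(jωC) = -j/(ω·C) = 0 - j1.237e+04 Ω
Step 3 — Series combination: Z_total = R + L + C = 200 - j1.237e+04 Ω = 1.237e+04∠-89.1° Ω.
Step 4 — Power factor: PF = cos(φ) = Re(Z)/|Z| = 200/1.237e+04 = 0.01617.
Step 5 — Type: Im(Z) = -1.237e+04 ⇒ leading (phase φ = -89.1°).

PF = 0.01617 (leading, φ = -89.1°)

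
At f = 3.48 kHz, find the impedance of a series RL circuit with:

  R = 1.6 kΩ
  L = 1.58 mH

Step 1 — Angular frequency: ω = 2π·f = 2π·3480 = 2.187e+04 rad/s.
Step 2 — Component impedances:
  R: Z = R = 1600 Ω
  L: Z = jωL = j·2.187e+04·0.00158 = 0 + j34.55 Ω
Step 3 — Series combination: Z_total = R + L = 1600 + j34.55 Ω = 1600∠1.2° Ω.

Z = 1600 + j34.55 Ω = 1600∠1.2° Ω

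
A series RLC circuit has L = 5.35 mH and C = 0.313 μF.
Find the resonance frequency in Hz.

Step 1 — Resonance condition Im(Z)=0 gives ω₀ = 1/√(LC).
Step 2 — ω₀ = 1/√(0.00535·3.13e-07) = 2.444e+04 rad/s.
Step 3 — f₀ = ω₀/(2π) = 3889 Hz.

f₀ = 3889 Hz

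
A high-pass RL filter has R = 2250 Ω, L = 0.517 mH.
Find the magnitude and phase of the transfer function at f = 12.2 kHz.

Step 1 — Angular frequency: ω = 2π·1.22e+04 = 7.665e+04 rad/s.
Step 2 — Transfer function: H(jω) = jωL/(R + jωL).
Step 3 — Numerator jωL = j·39.63; denominator R + jωL = 2250 + j39.63.
Step 4 — H = 0.0003101 + j0.01761.
Step 5 — Magnitude: |H| = 0.01761 (-35.1 dB); phase: φ = 89.0°.

|H| = 0.01761 (-35.1 dB), φ = 89.0°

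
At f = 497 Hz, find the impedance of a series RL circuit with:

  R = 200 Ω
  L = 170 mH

Step 1 — Angular frequency: ω = 2π·f = 2π·497 = 3123 rad/s.
Step 2 — Component impedances:
  R: Z = R = 200 Ω
  L: Z = jωL = j·3123·0.17 = 0 + j530.9 Ω
Step 3 — Series combination: Z_total = R + L = 200 + j530.9 Ω = 567.3∠69.4° Ω.

Z = 200 + j530.9 Ω = 567.3∠69.4° Ω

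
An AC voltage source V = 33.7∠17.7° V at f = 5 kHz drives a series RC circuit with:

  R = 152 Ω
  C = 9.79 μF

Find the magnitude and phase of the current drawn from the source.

Step 1 — Angular frequency: ω = 2π·f = 2π·5000 = 3.142e+04 rad/s.
Step 2 — Component impedances:
  R: Z = R = 152 Ω
  C: Z = 1/(jωC) = -j/(ω·C) = 0 - j3.251 Ω
Step 3 — Series combination: Z_total = R + C = 152 - j3.251 Ω = 152∠-1.2° Ω.
Step 4 — Source phasor: V = 33.7∠17.7° V = 32.1 + j10.25 V.
Step 5 — Ohm's law: I = V / Z_total = (32.1 + j10.25) / (152 - j3.251) = 0.2097 + j0.07189 A.
Step 6 — Convert to polar: |I| = 0.2217 A, ∠I = 18.9°.

I = 0.2217∠18.9° A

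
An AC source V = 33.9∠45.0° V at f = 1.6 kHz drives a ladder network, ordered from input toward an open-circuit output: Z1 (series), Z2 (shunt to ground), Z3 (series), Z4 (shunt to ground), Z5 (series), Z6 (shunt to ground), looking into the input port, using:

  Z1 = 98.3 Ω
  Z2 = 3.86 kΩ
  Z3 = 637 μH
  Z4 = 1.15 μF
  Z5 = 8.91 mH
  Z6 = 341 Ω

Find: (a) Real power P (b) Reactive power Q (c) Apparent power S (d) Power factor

Step 1 — Angular frequency: ω = 2π·f = 2π·1600 = 1.005e+04 rad/s.
Step 2 — Component impedances:
  Z1: Z = R = 98.3 Ω
  Z2: Z = R = 3860 Ω
  Z3: Z = jωL = j·1.005e+04·0.000637 = 0 + j6.404 Ω
  Z4: Z = 1/(jωC) = -j/(ω·C) = 0 - j86.5 Ω
  Z5: Z = jωL = j·1.005e+04·0.00891 = 0 + j89.57 Ω
  Z6: Z = R = 341 Ω
Step 3 — Ladder network (open output): work backward from the far end, alternating series and parallel combinations. Z_in = 121.8 - j79.35 Ω = 145.3∠-33.1° Ω.
Step 4 — Source phasor: V = 33.9∠45.0° V = 23.97 + j23.97 V.
Step 5 — Current: I = V / Z = 0.04812 + j0.2282 A = 0.2333∠78.1° A.
Step 6 — Complex power: S = V·I* = 6.625 - j4.318 VA.
Step 7 — Real power: P = Re(S) = 6.625 W.
Step 8 — Reactive power: Q = Im(S) = -4.318 VAR.
Step 9 — Apparent power: |S| = 7.907 VA.
Step 10 — Power factor: PF = P/|S| = 0.8378 (leading).

(a) P = 6.625 W  (b) Q = -4.318 VAR  (c) S = 7.907 VA  (d) PF = 0.8378 (leading)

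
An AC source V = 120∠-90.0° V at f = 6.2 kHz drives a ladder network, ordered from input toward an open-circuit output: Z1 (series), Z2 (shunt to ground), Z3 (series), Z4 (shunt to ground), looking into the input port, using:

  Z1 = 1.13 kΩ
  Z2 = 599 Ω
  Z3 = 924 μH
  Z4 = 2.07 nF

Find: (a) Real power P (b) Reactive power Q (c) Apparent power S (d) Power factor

Step 1 — Angular frequency: ω = 2π·f = 2π·6200 = 3.896e+04 rad/s.
Step 2 — Component impedances:
  Z1: Z = R = 1130 Ω
  Z2: Z = R = 599 Ω
  Z3: Z = jωL = j·3.896e+04·0.000924 = 0 + j36 Ω
  Z4: Z = 1/(jωC) = -j/(ω·C) = 0 - j1.24e+04 Ω
Step 3 — Ladder network (open output): work backward from the far end, alternating series and parallel combinations. Z_in = 1728 - j28.95 Ω = 1728∠-1.0° Ω.
Step 4 — Source phasor: V = 120∠-90.0° V = 0 - j120 V.
Step 5 — Current: I = V / Z = 0.001164 - j0.06944 A = 0.06945∠-89.0° A.
Step 6 — Complex power: S = V·I* = 8.333 - j0.1396 VA.
Step 7 — Real power: P = Re(S) = 8.333 W.
Step 8 — Reactive power: Q = Im(S) = -0.1396 VAR.
Step 9 — Apparent power: |S| = 8.334 VA.
Step 10 — Power factor: PF = P/|S| = 0.9999 (leading).

(a) P = 8.333 W  (b) Q = -0.1396 VAR  (c) S = 8.334 VA  (d) PF = 0.9999 (leading)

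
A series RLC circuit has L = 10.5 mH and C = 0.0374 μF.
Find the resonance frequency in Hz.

Step 1 — Resonance condition Im(Z)=0 gives ω₀ = 1/√(LC).
Step 2 — ω₀ = 1/√(0.0105·3.74e-08) = 5.046e+04 rad/s.
Step 3 — f₀ = ω₀/(2π) = 8031 Hz.

f₀ = 8031 Hz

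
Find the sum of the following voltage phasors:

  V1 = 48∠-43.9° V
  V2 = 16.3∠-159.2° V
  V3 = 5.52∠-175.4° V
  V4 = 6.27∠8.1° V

Step 1 — Convert each phasor to rectangular form:
  V1 = 48·(cos(-43.9°) + j·sin(-43.9°)) = 34.59 - j33.28 V
  V2 = 16.3·(cos(-159.2°) + j·sin(-159.2°)) = -15.24 - j5.788 V
  V3 = 5.52·(cos(-175.4°) + j·sin(-175.4°)) = -5.502 - j0.4427 V
  V4 = 6.27·(cos(8.1°) + j·sin(8.1°)) = 6.207 + j0.8835 V
Step 2 — Sum components: V_total = 20.05 - j38.63 V.
Step 3 — Convert to polar: |V_total| = 43.53 V, ∠V_total = -62.6°.

V_total = 43.53∠-62.6° V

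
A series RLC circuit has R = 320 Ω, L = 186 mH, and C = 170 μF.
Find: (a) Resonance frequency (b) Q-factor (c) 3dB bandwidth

Step 1 — Resonance: ω₀ = 1/√(LC) = 1/√(0.186·0.00017) = 177.8 rad/s.
Step 2 — f₀ = ω₀/(2π) = 28.3 Hz.
Step 3 — Series Q: Q = ω₀L/R = 177.8·0.186/320 = 0.1034.
Step 4 — Bandwidth: Δω = ω₀/Q = 1720 rad/s; BW = Δω/(2π) = 273.8 Hz.

(a) f₀ = 28.3 Hz  (b) Q = 0.1034  (c) BW = 273.8 Hz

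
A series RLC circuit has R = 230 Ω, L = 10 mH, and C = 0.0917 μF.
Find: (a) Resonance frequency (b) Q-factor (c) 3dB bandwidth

Step 1 — Resonance condition Im(Z)=0 gives ω₀ = 1/√(LC).
Step 2 — ω₀ = 1/√(0.01·9.17e-08) = 3.302e+04 rad/s.
Step 3 — f₀ = ω₀/(2π) = 5256 Hz.
Step 4 — Series Q: Q = ω₀L/R = 3.302e+04·0.01/230 = 1.436.
Step 5 — 3dB bandwidth: Δω = ω₀/Q = 2.3e+04 rad/s; BW = Δω/(2π) = 3661 Hz.

(a) f₀ = 5256 Hz  (b) Q = 1.436  (c) BW = 3661 Hz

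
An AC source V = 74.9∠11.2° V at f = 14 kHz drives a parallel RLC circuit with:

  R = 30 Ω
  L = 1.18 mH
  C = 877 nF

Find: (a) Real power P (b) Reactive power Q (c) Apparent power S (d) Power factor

Step 1 — Angular frequency: ω = 2π·f = 2π·1.4e+04 = 8.796e+04 rad/s.
Step 2 — Component impedances:
  R: Z = R = 30 Ω
  L: Z = jωL = j·8.796e+04·0.00118 = 0 + j103.8 Ω
  C: Z = 1/(jωC) = -j/(ω·C) = 0 - j12.96 Ω
Step 3 — Parallel combination: 1/Z_total = 1/R + 1/L + 1/C; Z_total = 5.88 - j11.91 Ω = 13.28∠-63.7° Ω.
Step 4 — Source phasor: V = 74.9∠11.2° V = 73.47 + j14.55 V.
Step 5 — Current: I = V / Z = 1.467 + j5.445 A = 5.639∠74.9° A.
Step 6 — Complex power: S = V·I* = 187 - j378.7 VA.
Step 7 — Real power: P = Re(S) = 187 W.
Step 8 — Reactive power: Q = Im(S) = -378.7 VAR.
Step 9 — Apparent power: |S| = 422.4 VA.
Step 10 — Power factor: PF = P/|S| = 0.4427 (leading).

(a) P = 187 W  (b) Q = -378.7 VAR  (c) S = 422.4 VA  (d) PF = 0.4427 (leading)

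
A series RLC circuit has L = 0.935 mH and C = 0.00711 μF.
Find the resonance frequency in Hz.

Step 1 — Resonance condition Im(Z)=0 gives ω₀ = 1/√(LC).
Step 2 — ω₀ = 1/√(0.000935·7.11e-09) = 3.878e+05 rad/s.
Step 3 — f₀ = ω₀/(2π) = 6.173e+04 Hz.

f₀ = 6.173e+04 Hz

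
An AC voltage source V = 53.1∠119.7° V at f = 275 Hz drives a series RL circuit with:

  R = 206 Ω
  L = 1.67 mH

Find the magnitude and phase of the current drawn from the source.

Step 1 — Angular frequency: ω = 2π·f = 2π·275 = 1728 rad/s.
Step 2 — Component impedances:
  R: Z = R = 206 Ω
  L: Z = jωL = j·1728·0.00167 = 0 + j2.886 Ω
Step 3 — Series combination: Z_total = R + L = 206 + j2.886 Ω = 206∠0.8° Ω.
Step 4 — Source phasor: V = 53.1∠119.7° V = -26.31 + j46.12 V.
Step 5 — Ohm's law: I = V / Z_total = (-26.31 + j46.12) / (206 + j2.886) = -0.1246 + j0.2256 A.
Step 6 — Convert to polar: |I| = 0.2577 A, ∠I = 118.9°.

I = 0.2577∠118.9° A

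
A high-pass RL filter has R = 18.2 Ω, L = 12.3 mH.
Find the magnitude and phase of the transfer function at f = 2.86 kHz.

Step 1 — Angular frequency: ω = 2π·2860 = 1.797e+04 rad/s.
Step 2 — Transfer function: H(jω) = jωL/(R + jωL).
Step 3 — Numerator jωL = j·221; denominator R + jωL = 18.2 + j221.
Step 4 — H = 0.9933 + j0.08179.
Step 5 — Magnitude: |H| = 0.9966 (-0.0 dB); phase: φ = 4.7°.

|H| = 0.9966 (-0.0 dB), φ = 4.7°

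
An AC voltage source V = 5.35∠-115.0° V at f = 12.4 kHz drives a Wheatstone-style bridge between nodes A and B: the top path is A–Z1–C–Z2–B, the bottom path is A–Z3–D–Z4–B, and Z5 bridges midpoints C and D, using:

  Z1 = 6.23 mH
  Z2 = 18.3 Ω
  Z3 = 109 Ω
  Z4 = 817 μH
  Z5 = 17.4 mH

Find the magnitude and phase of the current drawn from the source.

Step 1 — Angular frequency: ω = 2π·f = 2π·1.24e+04 = 7.791e+04 rad/s.
Step 2 — Component impedances:
  Z1: Z = jωL = j·7.791e+04·0.00623 = 0 + j485.4 Ω
  Z2: Z = R = 18.3 Ω
  Z3: Z = R = 109 Ω
  Z4: Z = jωL = j·7.791e+04·0.000817 = 0 + j63.65 Ω
  Z5: Z = jωL = j·7.791e+04·0.0174 = 0 + j1356 Ω
Step 3 — Bridge requires nodal analysis (the Z5 bridge couples midpoints C and D, so the two paths cannot be reduced to a simple series/parallel combination). Setting node B to ground and injecting 1 A at node A, the 3-node admittance system at A, C, D solves to V_A = Z_AB = 82.96 + j69.47 Ω = 108.2∠39.9° Ω.
Step 4 — Source phasor: V = 5.35∠-115.0° V = -2.261 - j4.849 V.
Step 5 — Ohm's law: I = V / Z_total = (-2.261 - j4.849) / (82.96 + j69.47) = -0.04479 - j0.02094 A.
Step 6 — Convert to polar: |I| = 0.04944 A, ∠I = -154.9°.

I = 0.04944∠-154.9° A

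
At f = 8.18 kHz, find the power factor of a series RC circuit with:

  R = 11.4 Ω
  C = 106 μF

Step 1 — Angular frequency: ω = 2π·f = 2π·8180 = 5.14e+04 rad/s.
Step 2 — Component impedances:
  R: Z = R = 11.4 Ω
  C: Z = 1/(jωC) = -j/(ω·C) = 0 - j0.1836 Ω
Step 3 — Series combination: Z_total = R + C = 11.4 - j0.1836 Ω = 11.4∠-0.9° Ω.
Step 4 — Power factor: PF = cos(φ) = Re(Z)/|Z| = 11.4/11.401 = 0.9999.
Step 5 — Type: Im(Z) = -0.1836 ⇒ leading (phase φ = -0.9°).

PF = 0.9999 (leading, φ = -0.9°)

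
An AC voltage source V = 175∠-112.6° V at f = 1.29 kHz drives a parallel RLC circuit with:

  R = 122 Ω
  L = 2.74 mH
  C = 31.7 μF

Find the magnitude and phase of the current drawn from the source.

Step 1 — Angular frequency: ω = 2π·f = 2π·1290 = 8105 rad/s.
Step 2 — Component impedances:
  R: Z = R = 122 Ω
  L: Z = jωL = j·8105·0.00274 = 0 + j22.21 Ω
  C: Z = 1/(jωC) = -j/(ω·C) = 0 - j3.892 Ω
Step 3 — Parallel combination: 1/Z_total = 1/R + 1/L + 1/C; Z_total = 0.1823 - j4.712 Ω = 4.715∠-87.8° Ω.
Step 4 — Source phasor: V = 175∠-112.6° V = -67.25 - j161.6 V.
Step 5 — Ohm's law: I = V / Z_total = (-67.25 - j161.6) / (0.1823 - j4.712) = 33.69 - j15.58 A.
Step 6 — Convert to polar: |I| = 37.11 A, ∠I = -24.8°.

I = 37.11∠-24.8° A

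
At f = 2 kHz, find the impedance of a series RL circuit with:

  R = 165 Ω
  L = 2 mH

Step 1 — Angular frequency: ω = 2π·f = 2π·2000 = 1.257e+04 rad/s.
Step 2 — Component impedances:
  R: Z = R = 165 Ω
  L: Z = jωL = j·1.257e+04·0.002 = 0 + j25.13 Ω
Step 3 — Series combination: Z_total = R + L = 165 + j25.13 Ω = 166.9∠8.7° Ω.

Z = 165 + j25.13 Ω = 166.9∠8.7° Ω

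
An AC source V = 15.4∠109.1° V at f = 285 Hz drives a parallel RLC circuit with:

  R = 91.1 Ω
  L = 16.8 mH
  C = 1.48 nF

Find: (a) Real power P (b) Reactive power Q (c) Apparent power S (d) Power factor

Step 1 — Angular frequency: ω = 2π·f = 2π·285 = 1791 rad/s.
Step 2 — Component impedances:
  R: Z = R = 91.1 Ω
  L: Z = jωL = j·1791·0.0168 = 0 + j30.08 Ω
  C: Z = 1/(jωC) = -j/(ω·C) = 0 - j3.773e+05 Ω
Step 3 — Parallel combination: 1/Z_total = 1/R + 1/L + 1/C; Z_total = 8.959 + j27.13 Ω = 28.57∠71.7° Ω.
Step 4 — Source phasor: V = 15.4∠109.1° V = -5.039 + j14.55 V.
Step 5 — Current: I = V / Z = 0.4284 + j0.3272 A = 0.5391∠37.4° A.
Step 6 — Complex power: S = V·I* = 2.603 + j7.883 VA.
Step 7 — Real power: P = Re(S) = 2.603 W.
Step 8 — Reactive power: Q = Im(S) = 7.883 VAR.
Step 9 — Apparent power: |S| = 8.301 VA.
Step 10 — Power factor: PF = P/|S| = 0.3136 (lagging).

(a) P = 2.603 W  (b) Q = 7.883 VAR  (c) S = 8.301 VA  (d) PF = 0.3136 (lagging)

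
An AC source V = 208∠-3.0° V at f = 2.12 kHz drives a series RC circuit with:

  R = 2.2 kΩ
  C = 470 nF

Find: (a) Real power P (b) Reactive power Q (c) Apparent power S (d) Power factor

Step 1 — Angular frequency: ω = 2π·f = 2π·2120 = 1.332e+04 rad/s.
Step 2 — Component impedances:
  R: Z = R = 2200 Ω
  C: Z = 1/(jωC) = -j/(ω·C) = 0 - j159.7 Ω
Step 3 — Series combination: Z_total = R + C = 2200 - j159.7 Ω = 2206∠-4.2° Ω.
Step 4 — Source phasor: V = 208∠-3.0° V = 207.7 - j10.89 V.
Step 5 — Current: I = V / Z = 0.09428 + j0.001897 A = 0.0943∠1.2° A.
Step 6 — Complex power: S = V·I* = 19.56 - j1.42 VA.
Step 7 — Real power: P = Re(S) = 19.56 W.
Step 8 — Reactive power: Q = Im(S) = -1.42 VAR.
Step 9 — Apparent power: |S| = 19.61 VA.
Step 10 — Power factor: PF = P/|S| = 0.9974 (leading).

(a) P = 19.56 W  (b) Q = -1.42 VAR  (c) S = 19.61 VA  (d) PF = 0.9974 (leading)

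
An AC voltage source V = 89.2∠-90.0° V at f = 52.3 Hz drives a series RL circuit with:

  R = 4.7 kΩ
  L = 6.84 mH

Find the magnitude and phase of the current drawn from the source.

Step 1 — Angular frequency: ω = 2π·f = 2π·52.3 = 328.6 rad/s.
Step 2 — Component impedances:
  R: Z = R = 4700 Ω
  L: Z = jωL = j·328.6·0.00684 = 0 + j2.248 Ω
Step 3 — Series combination: Z_total = R + L = 4700 + j2.248 Ω = 4700∠0.0° Ω.
Step 4 — Source phasor: V = 89.2∠-90.0° V = 0 - j89.2 V.
Step 5 — Ohm's law: I = V / Z_total = (0 - j89.2) / (4700 + j2.248) = -9.076e-06 - j0.01898 A.
Step 6 — Convert to polar: |I| = 0.01898 A, ∠I = -90.0°.

I = 0.01898∠-90.0° A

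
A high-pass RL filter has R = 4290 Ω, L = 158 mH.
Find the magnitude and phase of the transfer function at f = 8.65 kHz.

Step 1 — Angular frequency: ω = 2π·8650 = 5.435e+04 rad/s.
Step 2 — Transfer function: H(jω) = jωL/(R + jωL).
Step 3 — Numerator jωL = j·8587; denominator R + jωL = 4290 + j8587.
Step 4 — H = 0.8003 + j0.3998.
Step 5 — Magnitude: |H| = 0.8946 (-1.0 dB); phase: φ = 26.5°.

|H| = 0.8946 (-1.0 dB), φ = 26.5°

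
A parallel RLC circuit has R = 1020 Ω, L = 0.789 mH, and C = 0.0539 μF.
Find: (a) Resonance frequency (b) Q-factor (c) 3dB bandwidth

Step 1 — Resonance: ω₀ = 1/√(LC) = 1/√(0.000789·5.39e-08) = 1.533e+05 rad/s.
Step 2 — f₀ = ω₀/(2π) = 2.441e+04 Hz.
Step 3 — Parallel Q: Q = R/(ω₀L) = 1020/(1.533e+05·0.000789) = 8.431.
Step 4 — Bandwidth: Δω = ω₀/Q = 1.819e+04 rad/s; BW = Δω/(2π) = 2895 Hz.

(a) f₀ = 2.441e+04 Hz  (b) Q = 8.431  (c) BW = 2895 Hz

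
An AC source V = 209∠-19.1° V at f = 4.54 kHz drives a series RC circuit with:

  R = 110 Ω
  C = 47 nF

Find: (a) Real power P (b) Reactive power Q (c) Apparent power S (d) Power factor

Step 1 — Angular frequency: ω = 2π·f = 2π·4540 = 2.853e+04 rad/s.
Step 2 — Component impedances:
  R: Z = R = 110 Ω
  C: Z = 1/(jωC) = -j/(ω·C) = 0 - j745.9 Ω
Step 3 — Series combination: Z_total = R + C = 110 - j745.9 Ω = 753.9∠-81.6° Ω.
Step 4 — Source phasor: V = 209∠-19.1° V = 197.5 - j68.39 V.
Step 5 — Current: I = V / Z = 0.128 + j0.2459 A = 0.2772∠62.5° A.
Step 6 — Complex power: S = V·I* = 8.453 - j57.32 VA.
Step 7 — Real power: P = Re(S) = 8.453 W.
Step 8 — Reactive power: Q = Im(S) = -57.32 VAR.
Step 9 — Apparent power: |S| = 57.94 VA.
Step 10 — Power factor: PF = P/|S| = 0.1459 (leading).

(a) P = 8.453 W  (b) Q = -57.32 VAR  (c) S = 57.94 VA  (d) PF = 0.1459 (leading)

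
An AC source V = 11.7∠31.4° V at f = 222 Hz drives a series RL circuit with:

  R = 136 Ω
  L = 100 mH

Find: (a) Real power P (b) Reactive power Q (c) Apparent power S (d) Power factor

Step 1 — Angular frequency: ω = 2π·f = 2π·222 = 1395 rad/s.
Step 2 — Component impedances:
  R: Z = R = 136 Ω
  L: Z = jωL = j·1395·0.1 = 0 + j139.5 Ω
Step 3 — Series combination: Z_total = R + L = 136 + j139.5 Ω = 194.8∠45.7° Ω.
Step 4 — Source phasor: V = 11.7∠31.4° V = 9.987 + j6.096 V.
Step 5 — Current: I = V / Z = 0.05819 - j0.01486 A = 0.06006∠-14.3° A.
Step 6 — Complex power: S = V·I* = 0.4905 + j0.5031 VA.
Step 7 — Real power: P = Re(S) = 0.4905 W.
Step 8 — Reactive power: Q = Im(S) = 0.5031 VAR.
Step 9 — Apparent power: |S| = 0.7027 VA.
Step 10 — Power factor: PF = P/|S| = 0.6981 (lagging).

(a) P = 0.4905 W  (b) Q = 0.5031 VAR  (c) S = 0.7027 VA  (d) PF = 0.6981 (lagging)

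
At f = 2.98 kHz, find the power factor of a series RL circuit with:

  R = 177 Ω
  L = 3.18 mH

Step 1 — Angular frequency: ω = 2π·f = 2π·2980 = 1.872e+04 rad/s.
Step 2 — Component impedances:
  R: Z = R = 177 Ω
  L: Z = jωL = j·1.872e+04·0.00318 = 0 + j59.54 Ω
Step 3 — Series combination: Z_total = R + L = 177 + j59.54 Ω = 186.7∠18.6° Ω.
Step 4 — Power factor: PF = cos(φ) = Re(Z)/|Z| = 177/186.75 = 0.9478.
Step 5 — Type: Im(Z) = 59.54 ⇒ lagging (phase φ = 18.6°).

PF = 0.9478 (lagging, φ = 18.6°)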